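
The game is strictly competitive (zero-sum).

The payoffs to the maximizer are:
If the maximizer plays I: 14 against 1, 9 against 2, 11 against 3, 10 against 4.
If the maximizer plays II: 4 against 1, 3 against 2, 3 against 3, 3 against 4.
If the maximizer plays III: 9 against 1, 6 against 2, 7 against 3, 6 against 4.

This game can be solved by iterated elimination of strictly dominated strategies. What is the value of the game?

9

Row III is strictly dominated by row I (14>9, 9>6, 11>7, 10>6); eliminate III.
Row II is strictly dominated by row I (14>4, 9>3, 11>3, 10>3); eliminate II.
Column 1 is strictly dominated by 2 for the minimizer (9<14); eliminate 1.
Column 4 is strictly dominated by 2 for the minimizer (9<10); eliminate 4.
Column 3 is strictly dominated by 2 for the minimizer (9<11); eliminate 3.
Only (I, 2) remains, with payoff 9.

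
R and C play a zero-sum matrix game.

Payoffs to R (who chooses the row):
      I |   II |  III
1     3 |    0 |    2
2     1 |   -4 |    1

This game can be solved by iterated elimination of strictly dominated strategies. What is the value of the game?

0

Row 2 is strictly dominated by row 1 (3>1, 0>-4, 2>1); eliminate 2.
Column I is strictly dominated by II for C (0<3); eliminate I.
Column III is strictly dominated by II for C (0<2); eliminate III.
Only (1, II) remains, with payoff 0.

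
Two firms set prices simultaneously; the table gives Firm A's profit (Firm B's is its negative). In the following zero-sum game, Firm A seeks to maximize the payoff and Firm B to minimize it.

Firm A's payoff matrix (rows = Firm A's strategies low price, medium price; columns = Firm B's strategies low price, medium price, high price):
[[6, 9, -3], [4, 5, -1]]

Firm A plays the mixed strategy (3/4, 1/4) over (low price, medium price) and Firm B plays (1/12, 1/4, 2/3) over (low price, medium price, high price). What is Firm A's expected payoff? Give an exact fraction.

Against (1/12, 1/4, 2/3), each row's expected payoff is low price: 3/4; medium price: 11/12.
Taking the (3/4, 1/4)-weighted average: (3/4)·(3/4) + (1/4)·(11/12) = 19/24.

19/24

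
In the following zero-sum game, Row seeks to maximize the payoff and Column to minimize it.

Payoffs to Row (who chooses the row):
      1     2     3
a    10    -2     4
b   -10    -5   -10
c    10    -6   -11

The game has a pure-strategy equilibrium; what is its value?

-2

Row minima: -2, -10, -11 → Row's maximin is -2.
Column maxima: 10, -2, 4 → Column's minimax is -2.
They coincide at (a, 2), so the value is -2.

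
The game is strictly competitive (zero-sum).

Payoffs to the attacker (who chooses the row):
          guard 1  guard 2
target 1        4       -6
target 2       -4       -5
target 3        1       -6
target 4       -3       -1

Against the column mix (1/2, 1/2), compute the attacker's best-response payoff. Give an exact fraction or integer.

target 1: (4)·(1/2) + (-6)·(1/2) = -1.
target 2: (-4)·(1/2) + (-5)·(1/2) = -9/2.
target 3: (1)·(1/2) + (-6)·(1/2) = -5/2.
target 4: (-3)·(1/2) + (-1)·(1/2) = -2.
The best pure response is target 1 with expected payoff -1.

-1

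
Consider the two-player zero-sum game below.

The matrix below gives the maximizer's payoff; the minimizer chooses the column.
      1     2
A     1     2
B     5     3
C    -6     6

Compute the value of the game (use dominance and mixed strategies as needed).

24/7

Row A is strictly dominated by row B, so the maximizer never plays it.
The remaining 2×2 game on (B, C) × (1, 2) has no saddle point. Let the maximizer play B with probability p; indifference gives 5p − 6(1−p) = 3p + 6(1−p), so p = 6/7.
Similarly the minimizer's optimal q on 1 is 3/14, and the value is 5·(3/14) + (3)·(11/14) = 24/7.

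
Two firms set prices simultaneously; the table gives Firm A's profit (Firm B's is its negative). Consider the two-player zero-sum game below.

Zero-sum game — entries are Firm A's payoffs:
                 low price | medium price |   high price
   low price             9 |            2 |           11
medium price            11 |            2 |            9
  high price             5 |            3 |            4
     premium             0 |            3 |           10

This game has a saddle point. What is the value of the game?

3

Row minima: 2, 2, 3, 0 → Firm A's maximin is 3.
Column maxima: 11, 3, 11 → Firm B's minimax is 3.
They coincide at (high price, medium price), so the value is 3.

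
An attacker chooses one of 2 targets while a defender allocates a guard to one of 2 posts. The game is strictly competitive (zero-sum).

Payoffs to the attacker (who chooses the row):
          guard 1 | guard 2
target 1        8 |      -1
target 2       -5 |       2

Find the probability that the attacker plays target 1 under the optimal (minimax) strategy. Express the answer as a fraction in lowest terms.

7/16

Row minima are -1 and -5, so the attacker's maximin is -1; column maxima are 8 and 2, so the defender's minimax is 2. These differ, so the equilibrium is in mixed strategies.
Let the attacker play target 1 with probability p. The defender is indifferent when 8p − 5(1−p) = −p + 2(1−p), giving p = 7/16.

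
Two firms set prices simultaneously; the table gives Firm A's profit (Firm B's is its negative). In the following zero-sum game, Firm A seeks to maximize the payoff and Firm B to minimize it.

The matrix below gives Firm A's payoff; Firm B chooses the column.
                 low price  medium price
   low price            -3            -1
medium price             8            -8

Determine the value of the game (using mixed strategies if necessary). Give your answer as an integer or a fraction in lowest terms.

Row minima are -3 and -8, so Firm A's maximin is -3; column maxima are 8 and -1, so Firm B's minimax is -1. These differ, so the equilibrium is in mixed strategies.
Let Firm A play low price with probability p. Firm B is indifferent when −3p + 8(1−p) = −p − 8(1−p), giving p = 8/9.
Let Firm B play low price with probability q. Firm A is indifferent when −3q − (1−q) = 8q − 8(1−q), giving q = 7/18.
The value is -3·(7/18) + (-1)·(11/18) = -16/9.

-16/9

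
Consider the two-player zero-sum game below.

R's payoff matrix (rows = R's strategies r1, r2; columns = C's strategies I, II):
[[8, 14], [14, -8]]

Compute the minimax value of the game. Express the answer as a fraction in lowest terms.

65/7

Row minima are 8 and -8, so R's maximin is 8; column maxima are 14 and 14, so C's minimax is 14. These differ, so the equilibrium is in mixed strategies.
Let R play r1 with probability p. C is indifferent when 8p + 14(1−p) = 14p − 8(1−p), giving p = 11/14.
Let C play I with probability q. R is indifferent when 8q + 14(1−q) = 14q − 8(1−q), giving q = 11/14.
The value is 8·(11/14) + (14)·(3/14) = 65/7.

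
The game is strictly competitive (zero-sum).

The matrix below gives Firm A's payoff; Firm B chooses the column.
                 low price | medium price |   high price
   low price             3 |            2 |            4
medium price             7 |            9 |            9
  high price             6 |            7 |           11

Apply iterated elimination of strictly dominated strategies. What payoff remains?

7

Column high price is strictly dominated by low price for Firm B (3<4, 7<9, 6<11); eliminate high price.
Row high price is strictly dominated by row medium price (7>6, 9>7); eliminate high price.
Row low price is strictly dominated by row medium price (7>3, 9>2); eliminate low price.
Column medium price is strictly dominated by low price for Firm B (7<9); eliminate medium price.
Only (medium price, low price) remains, with payoff 7.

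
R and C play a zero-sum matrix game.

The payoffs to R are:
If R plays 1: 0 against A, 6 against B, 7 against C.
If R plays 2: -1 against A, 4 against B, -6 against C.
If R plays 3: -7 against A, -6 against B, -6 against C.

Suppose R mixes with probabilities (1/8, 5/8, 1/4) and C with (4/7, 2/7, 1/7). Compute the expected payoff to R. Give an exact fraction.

-83/56

Against (4/7, 2/7, 1/7), each row's expected payoff is 1: 19/7; 2: -2/7; 3: -46/7.
Taking the (1/8, 5/8, 1/4)-weighted average: (1/8)·(19/7) + (5/8)·(-2/7) + (1/4)·(-46/7) = -83/56.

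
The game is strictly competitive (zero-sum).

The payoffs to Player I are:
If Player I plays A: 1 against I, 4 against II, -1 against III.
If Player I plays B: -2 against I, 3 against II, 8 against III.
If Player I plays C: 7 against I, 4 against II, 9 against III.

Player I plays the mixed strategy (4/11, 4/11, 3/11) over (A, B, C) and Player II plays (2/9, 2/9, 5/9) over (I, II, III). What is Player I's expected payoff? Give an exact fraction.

389/99

Against (2/9, 2/9, 5/9), each row's expected payoff is A: 5/9; B: 14/3; C: 67/9.
Taking the (4/11, 4/11, 3/11)-weighted average: (4/11)·(5/9) + (4/11)·(14/3) + (3/11)·(67/9) = 389/99.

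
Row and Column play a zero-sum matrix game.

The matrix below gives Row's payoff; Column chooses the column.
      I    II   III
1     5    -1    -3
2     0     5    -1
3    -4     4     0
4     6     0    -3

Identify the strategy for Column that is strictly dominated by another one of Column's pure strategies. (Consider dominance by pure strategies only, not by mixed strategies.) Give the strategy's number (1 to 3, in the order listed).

Column prefers columns that give Row less. Compare II with III: -3 < -1, -1 < 5, 0 < 4, -3 < 0.
So III strictly dominates II for Column; II is strictly dominated.

2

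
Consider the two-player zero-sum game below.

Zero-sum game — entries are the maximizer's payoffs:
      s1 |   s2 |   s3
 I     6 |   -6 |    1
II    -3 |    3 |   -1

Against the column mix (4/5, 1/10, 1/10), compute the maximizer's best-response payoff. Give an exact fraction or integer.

43/10

I: (6)·(4/5) + (-6)·(1/10) + (1)·(1/10) = 43/10.
II: (-3)·(4/5) + (3)·(1/10) + (-1)·(1/10) = -11/5.
The best pure response is I with expected payoff 43/10.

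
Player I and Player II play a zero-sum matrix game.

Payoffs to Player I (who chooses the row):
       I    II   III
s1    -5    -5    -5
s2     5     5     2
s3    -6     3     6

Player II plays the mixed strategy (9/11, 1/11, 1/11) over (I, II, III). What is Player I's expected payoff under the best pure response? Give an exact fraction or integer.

s1: (-5)·(9/11) + (-5)·(1/11) + (-5)·(1/11) = -5.
s2: (5)·(9/11) + (5)·(1/11) + (2)·(1/11) = 52/11.
s3: (-6)·(9/11) + (3)·(1/11) + (6)·(1/11) = -45/11.
The best pure response is s2 with expected payoff 52/11.

52/11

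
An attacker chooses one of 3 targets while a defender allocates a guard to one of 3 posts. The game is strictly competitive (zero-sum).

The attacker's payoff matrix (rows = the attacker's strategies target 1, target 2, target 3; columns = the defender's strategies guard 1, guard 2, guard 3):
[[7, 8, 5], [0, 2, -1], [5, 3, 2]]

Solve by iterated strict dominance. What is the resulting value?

5

Row target 3 is strictly dominated by row target 1 (7>5, 8>3, 5>2); eliminate target 3.
Row target 2 is strictly dominated by row target 1 (7>0, 8>2, 5>-1); eliminate target 2.
Column guard 2 is strictly dominated by guard 1 for the defender (7<8); eliminate guard 2.
Column guard 1 is strictly dominated by guard 3 for the defender (5<7); eliminate guard 1.
Only (target 1, guard 3) remains, with payoff 5.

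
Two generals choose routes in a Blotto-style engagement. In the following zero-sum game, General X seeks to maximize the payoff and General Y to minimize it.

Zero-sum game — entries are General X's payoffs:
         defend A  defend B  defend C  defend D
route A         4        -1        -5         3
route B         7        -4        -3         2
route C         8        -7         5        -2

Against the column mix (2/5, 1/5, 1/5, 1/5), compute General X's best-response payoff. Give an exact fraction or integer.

route A: (4)·(2/5) + (-1)·(1/5) + (-5)·(1/5) + (3)·(1/5) = 1.
route B: (7)·(2/5) + (-4)·(1/5) + (-3)·(1/5) + (2)·(1/5) = 9/5.
route C: (8)·(2/5) + (-7)·(1/5) + (5)·(1/5) + (-2)·(1/5) = 12/5.
The best pure response is route C with expected payoff 12/5.

12/5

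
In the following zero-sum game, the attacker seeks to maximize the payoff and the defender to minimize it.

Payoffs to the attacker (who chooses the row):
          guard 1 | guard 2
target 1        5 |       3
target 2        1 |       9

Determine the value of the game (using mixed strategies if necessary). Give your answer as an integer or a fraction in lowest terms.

21/5

Row minima are 3 and 1, so the attacker's maximin is 3; column maxima are 5 and 9, so the defender's minimax is 5. These differ, so the equilibrium is in mixed strategies.
Let the attacker play target 1 with probability p. The defender is indifferent when 5p + (1−p) = 3p + 9(1−p), giving p = 4/5.
Let the defender play guard 1 with probability q. The attacker is indifferent when 5q + 3(1−q) = q + 9(1−q), giving q = 3/5.
The value is 5·(3/5) + (3)·(2/5) = 21/5.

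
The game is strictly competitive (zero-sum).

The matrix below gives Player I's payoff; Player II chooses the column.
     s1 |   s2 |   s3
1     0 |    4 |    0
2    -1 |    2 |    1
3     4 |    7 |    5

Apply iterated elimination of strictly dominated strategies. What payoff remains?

Column s2 is strictly dominated by s1 for Player II (0<4, -1<2, 4<7); eliminate s2.
Row 2 is strictly dominated by row 3 (4>-1, 5>1); eliminate 2.
Row 1 is strictly dominated by row 3 (4>0, 5>0); eliminate 1.
Column s3 is strictly dominated by s1 for Player II (4<5); eliminate s3.
Only (3, s1) remains, with payoff 4.

4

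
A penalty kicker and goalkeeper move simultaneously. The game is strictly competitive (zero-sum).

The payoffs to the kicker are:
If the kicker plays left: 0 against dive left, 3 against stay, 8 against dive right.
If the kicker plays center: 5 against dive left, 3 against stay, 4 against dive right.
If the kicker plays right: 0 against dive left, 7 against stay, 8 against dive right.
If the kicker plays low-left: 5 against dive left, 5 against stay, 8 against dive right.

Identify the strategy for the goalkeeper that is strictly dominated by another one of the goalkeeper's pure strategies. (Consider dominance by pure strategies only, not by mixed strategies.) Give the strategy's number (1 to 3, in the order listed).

The goalkeeper prefers columns that give the kicker less. Compare dive right with stay: 3 < 8, 3 < 4, 7 < 8, 5 < 8.
So stay strictly dominates dive right for the goalkeeper; dive right is strictly dominated.

3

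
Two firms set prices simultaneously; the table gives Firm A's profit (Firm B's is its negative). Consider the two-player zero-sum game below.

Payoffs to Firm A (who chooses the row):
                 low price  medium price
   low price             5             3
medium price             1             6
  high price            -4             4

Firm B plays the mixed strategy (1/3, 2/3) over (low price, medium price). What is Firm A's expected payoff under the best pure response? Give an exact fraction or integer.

13/3

low price: (5)·(1/3) + (3)·(2/3) = 11/3.
medium price: (1)·(1/3) + (6)·(2/3) = 13/3.
high price: (-4)·(1/3) + (4)·(2/3) = 4/3.
The best pure response is medium price with expected payoff 13/3.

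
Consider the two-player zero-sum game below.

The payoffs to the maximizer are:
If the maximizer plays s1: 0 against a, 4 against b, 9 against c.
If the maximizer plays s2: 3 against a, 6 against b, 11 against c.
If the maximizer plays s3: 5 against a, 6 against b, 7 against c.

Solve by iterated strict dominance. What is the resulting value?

5

Row s1 is strictly dominated by row s2 (3>0, 6>4, 11>9); eliminate s1.
Column c is strictly dominated by a for the minimizer (3<11, 5<7); eliminate c.
Column b is strictly dominated by a for the minimizer (3<6, 5<6); eliminate b.
Row s2 is strictly dominated by row s3 (5>3); eliminate s2.
Only (s3, a) remains, with payoff 5.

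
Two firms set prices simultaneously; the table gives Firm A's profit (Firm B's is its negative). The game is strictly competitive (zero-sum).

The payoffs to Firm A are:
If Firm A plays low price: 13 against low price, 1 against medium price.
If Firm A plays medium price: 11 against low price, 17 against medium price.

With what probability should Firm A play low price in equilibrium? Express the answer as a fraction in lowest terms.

Row minima are 1 and 11, so Firm A's maximin is 11; column maxima are 13 and 17, so Firm B's minimax is 13. These differ, so the equilibrium is in mixed strategies.
Let Firm A play low price with probability p. Firm B is indifferent when 13p + 11(1−p) = p + 17(1−p), giving p = 1/3.

1/3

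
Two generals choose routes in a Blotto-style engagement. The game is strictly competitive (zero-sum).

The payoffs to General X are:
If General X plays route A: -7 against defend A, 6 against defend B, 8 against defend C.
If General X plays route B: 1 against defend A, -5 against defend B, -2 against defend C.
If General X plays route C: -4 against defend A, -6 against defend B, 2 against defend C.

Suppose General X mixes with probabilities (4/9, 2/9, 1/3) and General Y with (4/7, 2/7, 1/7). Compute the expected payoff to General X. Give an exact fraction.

Against (4/7, 2/7, 1/7), each row's expected payoff is route A: -8/7; route B: -8/7; route C: -26/7.
Taking the (4/9, 2/9, 1/3)-weighted average: (4/9)·(-8/7) + (2/9)·(-8/7) + (1/3)·(-26/7) = -2.

-2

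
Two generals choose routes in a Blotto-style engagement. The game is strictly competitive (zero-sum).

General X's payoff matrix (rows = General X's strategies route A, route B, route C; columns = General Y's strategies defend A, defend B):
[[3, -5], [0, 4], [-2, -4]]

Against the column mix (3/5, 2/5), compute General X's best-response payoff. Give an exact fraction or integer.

route A: (3)·(3/5) + (-5)·(2/5) = -1/5.
route B: (0)·(3/5) + (4)·(2/5) = 8/5.
route C: (-2)·(3/5) + (-4)·(2/5) = -14/5.
The best pure response is route B with expected payoff 8/5.

8/5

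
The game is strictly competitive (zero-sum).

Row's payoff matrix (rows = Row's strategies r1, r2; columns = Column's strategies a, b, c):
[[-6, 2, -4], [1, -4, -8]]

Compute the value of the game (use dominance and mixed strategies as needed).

Column b is strictly dominated by c for Column (it gives Row more in every row).
The remaining 2×2 game on (r1, r2) × (a, c) has no saddle point. Let Row play r1 with probability p; indifference gives −6p + (1−p) = −4p − 8(1−p), so p = 9/11.
Similarly Column's optimal q on a is 4/11, and the value is -6·(4/11) + (-4)·(7/11) = -52/11.

-52/11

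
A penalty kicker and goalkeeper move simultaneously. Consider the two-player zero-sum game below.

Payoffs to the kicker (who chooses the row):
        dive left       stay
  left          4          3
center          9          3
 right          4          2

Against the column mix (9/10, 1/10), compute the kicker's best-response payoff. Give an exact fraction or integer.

42/5

left: (4)·(9/10) + (3)·(1/10) = 39/10.
center: (9)·(9/10) + (3)·(1/10) = 42/5.
right: (4)·(9/10) + (2)·(1/10) = 19/5.
The best pure response is center with expected payoff 42/5.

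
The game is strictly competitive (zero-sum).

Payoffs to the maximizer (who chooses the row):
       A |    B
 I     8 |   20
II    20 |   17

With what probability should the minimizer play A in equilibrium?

1/5

Row minima are 8 and 17, so the maximizer's maximin is 17; column maxima are 20 and 20, so the minimizer's minimax is 20. These differ, so the equilibrium is in mixed strategies.
Let the minimizer play A with probability q. The maximizer is indifferent when 8q + 20(1−q) = 20q + 17(1−q), giving q = 1/5.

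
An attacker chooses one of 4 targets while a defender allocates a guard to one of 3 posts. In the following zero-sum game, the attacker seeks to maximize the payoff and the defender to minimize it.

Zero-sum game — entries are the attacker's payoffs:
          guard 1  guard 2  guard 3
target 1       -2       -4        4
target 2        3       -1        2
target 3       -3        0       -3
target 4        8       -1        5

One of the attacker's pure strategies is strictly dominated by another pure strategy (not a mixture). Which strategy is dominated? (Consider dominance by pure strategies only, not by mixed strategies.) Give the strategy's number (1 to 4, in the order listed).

Compare target 1 with target 4: 8 > -2, -1 > -4, 5 > 4.
So target 4 strictly dominates target 1 for the attacker; target 1 is strictly dominated.

1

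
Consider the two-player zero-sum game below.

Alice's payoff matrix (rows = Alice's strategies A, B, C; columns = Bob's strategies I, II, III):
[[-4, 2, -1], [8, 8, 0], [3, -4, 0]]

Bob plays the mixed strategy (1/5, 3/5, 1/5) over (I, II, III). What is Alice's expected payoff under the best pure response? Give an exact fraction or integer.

32/5

A: (-4)·(1/5) + (2)·(3/5) + (-1)·(1/5) = 1/5.
B: (8)·(1/5) + (8)·(3/5) + (0)·(1/5) = 32/5.
C: (3)·(1/5) + (-4)·(3/5) + (0)·(1/5) = -9/5.
The best pure response is B with expected payoff 32/5.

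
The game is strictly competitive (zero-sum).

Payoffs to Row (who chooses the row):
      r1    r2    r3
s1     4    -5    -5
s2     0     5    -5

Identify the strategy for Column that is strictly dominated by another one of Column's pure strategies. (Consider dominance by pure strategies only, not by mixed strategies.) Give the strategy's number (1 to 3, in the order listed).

1

Column prefers columns that give Row less. Compare r1 with r3: -5 < 4, -5 < 0.
So r3 strictly dominates r1 for Column; r1 is strictly dominated.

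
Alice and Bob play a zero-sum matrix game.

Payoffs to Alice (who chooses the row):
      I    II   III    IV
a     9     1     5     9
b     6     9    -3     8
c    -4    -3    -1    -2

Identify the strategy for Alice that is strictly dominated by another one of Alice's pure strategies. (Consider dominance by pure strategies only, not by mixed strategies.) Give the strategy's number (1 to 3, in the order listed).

Compare c with a: 9 > -4, 1 > -3, 5 > -1, 9 > -2.
So a strictly dominates c for Alice; c is strictly dominated.

3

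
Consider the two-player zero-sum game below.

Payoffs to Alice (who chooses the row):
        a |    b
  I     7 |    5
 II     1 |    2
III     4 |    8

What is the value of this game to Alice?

Row II is strictly dominated by row III, so Alice never plays it.
The remaining 2×2 game on (I, III) × (a, b) has no saddle point. Let Alice play I with probability p; indifference gives 7p + 4(1−p) = 5p + 8(1−p), so p = 2/3.
Similarly Bob's optimal q on a is 1/2, and the value is 7·(1/2) + (5)·(1/2) = 6.

6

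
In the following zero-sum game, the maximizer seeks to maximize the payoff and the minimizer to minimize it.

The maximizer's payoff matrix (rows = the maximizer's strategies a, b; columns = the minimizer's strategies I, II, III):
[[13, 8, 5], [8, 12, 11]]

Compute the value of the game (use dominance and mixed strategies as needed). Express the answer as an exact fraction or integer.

103/11

Column II is strictly dominated by III for the minimizer (it gives the maximizer more in every row).
The remaining 2×2 game on (a, b) × (I, III) has no saddle point. Let the maximizer play a with probability p; indifference gives 13p + 8(1−p) = 5p + 11(1−p), so p = 3/11.
Similarly the minimizer's optimal q on I is 6/11, and the value is 13·(6/11) + (5)·(5/11) = 103/11.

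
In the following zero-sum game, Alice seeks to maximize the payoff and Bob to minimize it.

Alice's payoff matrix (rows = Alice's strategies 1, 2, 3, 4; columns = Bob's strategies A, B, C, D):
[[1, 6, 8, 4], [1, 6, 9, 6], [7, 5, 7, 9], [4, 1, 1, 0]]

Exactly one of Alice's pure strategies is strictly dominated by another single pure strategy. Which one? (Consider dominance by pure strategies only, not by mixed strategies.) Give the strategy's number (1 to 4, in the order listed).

4

Compare 4 with 3: 7 > 4, 5 > 1, 7 > 1, 9 > 0.
So 3 strictly dominates 4 for Alice; 4 is strictly dominated.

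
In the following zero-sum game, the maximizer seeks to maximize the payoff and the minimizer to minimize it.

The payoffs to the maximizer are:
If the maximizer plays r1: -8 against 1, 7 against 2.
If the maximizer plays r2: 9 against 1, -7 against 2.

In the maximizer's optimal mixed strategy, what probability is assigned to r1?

Row minima are -8 and -7, so the maximizer's maximin is -7; column maxima are 9 and 7, so the minimizer's minimax is 7. These differ, so the equilibrium is in mixed strategies.
Let the maximizer play r1 with probability p. The minimizer is indifferent when −8p + 9(1−p) = 7p − 7(1−p), giving p = 16/31.

16/31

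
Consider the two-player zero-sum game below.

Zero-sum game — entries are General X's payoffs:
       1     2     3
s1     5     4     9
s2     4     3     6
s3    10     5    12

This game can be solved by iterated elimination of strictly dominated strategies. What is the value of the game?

Column 1 is strictly dominated by 2 for General Y (4<5, 3<4, 5<10); eliminate 1.
Row s2 is strictly dominated by row s1 (4>3, 9>6); eliminate s2.
Column 3 is strictly dominated by 2 for General Y (4<9, 5<12); eliminate 3.
Row s1 is strictly dominated by row s3 (5>4); eliminate s1.
Only (s3, 2) remains, with payoff 5.

5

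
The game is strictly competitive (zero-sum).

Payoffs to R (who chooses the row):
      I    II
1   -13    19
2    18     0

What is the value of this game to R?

171/25

Row minima are -13 and 0, so R's maximin is 0; column maxima are 18 and 19, so C's minimax is 18. These differ, so the equilibrium is in mixed strategies.
Let R play 1 with probability p. C is indifferent when −13p + 18(1−p) = 19p, giving p = 9/25.
Let C play I with probability q. R is indifferent when −13q + 19(1−q) = 18q, giving q = 19/50.
The value is -13·(19/50) + (19)·(31/50) = 171/25.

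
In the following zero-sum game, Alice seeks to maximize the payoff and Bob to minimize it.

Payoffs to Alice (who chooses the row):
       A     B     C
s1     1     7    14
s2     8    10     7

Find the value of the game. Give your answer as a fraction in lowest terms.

15/2

Column B is strictly dominated by A for Bob (it gives Alice more in every row).
The remaining 2×2 game on (s1, s2) × (A, C) has no saddle point. Let Alice play s1 with probability p; indifference gives p + 8(1−p) = 14p + 7(1−p), so p = 1/14.
Similarly Bob's optimal q on A is 1/2, and the value is 1·(1/2) + (14)·(1/2) = 15/2.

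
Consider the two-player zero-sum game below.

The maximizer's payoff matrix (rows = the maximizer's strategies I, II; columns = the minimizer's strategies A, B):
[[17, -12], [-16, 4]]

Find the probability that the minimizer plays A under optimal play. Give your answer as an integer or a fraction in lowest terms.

16/49

Row minima are -12 and -16, so the maximizer's maximin is -12; column maxima are 17 and 4, so the minimizer's minimax is 4. These differ, so the equilibrium is in mixed strategies.
Let the minimizer play A with probability q. The maximizer is indifferent when 17q − 12(1−q) = −16q + 4(1−q), giving q = 16/49.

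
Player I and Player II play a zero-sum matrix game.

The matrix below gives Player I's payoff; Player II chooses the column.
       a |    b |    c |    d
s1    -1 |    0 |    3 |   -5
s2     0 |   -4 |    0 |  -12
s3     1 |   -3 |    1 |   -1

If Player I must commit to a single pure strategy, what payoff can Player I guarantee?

The worst-case payoff for each row is s1: -5, s2: -12, s3: -3.
The best of these is -3.

-3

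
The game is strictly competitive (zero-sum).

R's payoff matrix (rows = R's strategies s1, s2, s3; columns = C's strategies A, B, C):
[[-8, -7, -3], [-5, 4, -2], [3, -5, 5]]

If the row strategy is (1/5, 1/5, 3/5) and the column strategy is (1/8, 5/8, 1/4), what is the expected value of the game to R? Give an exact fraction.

-37/20

Against (1/8, 5/8, 1/4), each row's expected payoff is s1: -49/8; s2: 11/8; s3: -3/2.
Taking the (1/5, 1/5, 3/5)-weighted average: (1/5)·(-49/8) + (1/5)·(11/8) + (3/5)·(-3/2) = -37/20.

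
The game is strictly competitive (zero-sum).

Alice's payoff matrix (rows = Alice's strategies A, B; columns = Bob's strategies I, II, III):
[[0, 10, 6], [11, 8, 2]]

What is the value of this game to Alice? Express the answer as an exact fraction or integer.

Column II is strictly dominated by III for Bob (it gives Alice more in every row).
The remaining 2×2 game on (A, B) × (I, III) has no saddle point. Let Alice play A with probability p; indifference gives 11(1−p) = 6p + 2(1−p), so p = 3/5.
Similarly Bob's optimal q on I is 4/15, and the value is 0·(4/15) + (6)·(11/15) = 22/5.

22/5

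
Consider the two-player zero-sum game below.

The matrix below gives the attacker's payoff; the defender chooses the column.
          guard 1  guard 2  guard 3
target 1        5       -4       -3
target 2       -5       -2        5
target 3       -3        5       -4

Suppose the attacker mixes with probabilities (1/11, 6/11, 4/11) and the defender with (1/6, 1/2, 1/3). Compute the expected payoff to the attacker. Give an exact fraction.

Against (1/6, 1/2, 1/3), each row's expected payoff is target 1: -13/6; target 2: -1/6; target 3: 2/3.
Taking the (1/11, 6/11, 4/11)-weighted average: (1/11)·(-13/6) + (6/11)·(-1/6) + (4/11)·(2/3) = -1/22.

-1/22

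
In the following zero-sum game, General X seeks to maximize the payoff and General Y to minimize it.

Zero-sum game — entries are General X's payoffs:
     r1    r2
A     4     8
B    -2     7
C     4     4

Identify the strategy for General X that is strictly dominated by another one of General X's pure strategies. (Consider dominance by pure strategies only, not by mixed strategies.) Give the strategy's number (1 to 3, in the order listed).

Compare B with A: 4 > -2, 8 > 7.
So A strictly dominates B for General X; B is strictly dominated.

2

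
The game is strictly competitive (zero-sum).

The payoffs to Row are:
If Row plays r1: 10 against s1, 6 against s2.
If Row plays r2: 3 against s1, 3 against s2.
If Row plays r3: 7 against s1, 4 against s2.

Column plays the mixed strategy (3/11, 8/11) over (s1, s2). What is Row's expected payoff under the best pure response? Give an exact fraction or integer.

r1: (10)·(3/11) + (6)·(8/11) = 78/11.
r2: (3)·(3/11) + (3)·(8/11) = 3.
r3: (7)·(3/11) + (4)·(8/11) = 53/11.
The best pure response is r1 with expected payoff 78/11.

78/11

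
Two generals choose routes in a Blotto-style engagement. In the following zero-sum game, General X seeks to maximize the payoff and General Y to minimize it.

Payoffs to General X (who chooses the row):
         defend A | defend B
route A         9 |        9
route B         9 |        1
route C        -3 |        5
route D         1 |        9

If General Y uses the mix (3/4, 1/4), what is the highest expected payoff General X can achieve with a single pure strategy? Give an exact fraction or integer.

route A: (9)·(3/4) + (9)·(1/4) = 9.
route B: (9)·(3/4) + (1)·(1/4) = 7.
route C: (-3)·(3/4) + (5)·(1/4) = -1.
route D: (1)·(3/4) + (9)·(1/4) = 3.
The best pure response is route A with expected payoff 9.

9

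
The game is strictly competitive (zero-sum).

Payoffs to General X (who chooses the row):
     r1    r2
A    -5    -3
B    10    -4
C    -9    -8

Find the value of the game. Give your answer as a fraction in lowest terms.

-25/8

Row C is strictly dominated by row A, so General X never plays it.
The remaining 2×2 game on (A, B) × (r1, r2) has no saddle point. Let General X play A with probability p; indifference gives −5p + 10(1−p) = −3p − 4(1−p), so p = 7/8.
Similarly General Y's optimal q on r1 is 1/16, and the value is -5·(1/16) + (-3)·(15/16) = -25/8.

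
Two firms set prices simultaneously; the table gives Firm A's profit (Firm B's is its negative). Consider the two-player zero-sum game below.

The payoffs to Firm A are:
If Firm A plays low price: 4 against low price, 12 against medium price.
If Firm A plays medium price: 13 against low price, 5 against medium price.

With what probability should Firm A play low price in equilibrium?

1/2

Row minima are 4 and 5, so Firm A's maximin is 5; column maxima are 13 and 12, so Firm B's minimax is 12. These differ, so the equilibrium is in mixed strategies.
Let Firm A play low price with probability p. Firm B is indifferent when 4p + 13(1−p) = 12p + 5(1−p), giving p = 1/2.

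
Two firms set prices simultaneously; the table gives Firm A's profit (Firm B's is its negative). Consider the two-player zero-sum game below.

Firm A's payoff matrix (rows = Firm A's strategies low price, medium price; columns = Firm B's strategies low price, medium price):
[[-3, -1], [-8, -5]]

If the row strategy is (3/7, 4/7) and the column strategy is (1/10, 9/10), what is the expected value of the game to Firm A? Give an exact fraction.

Against (1/10, 9/10), each row's expected payoff is low price: -6/5; medium price: -53/10.
Taking the (3/7, 4/7)-weighted average: (3/7)·(-6/5) + (4/7)·(-53/10) = -124/35.

-124/35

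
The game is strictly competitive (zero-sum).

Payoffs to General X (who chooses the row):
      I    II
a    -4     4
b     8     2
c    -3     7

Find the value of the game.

31/8

Row a is strictly dominated by row c, so General X never plays it.
The remaining 2×2 game on (b, c) × (I, II) has no saddle point. Let General X play b with probability p; indifference gives 8p − 3(1−p) = 2p + 7(1−p), so p = 5/8.
Similarly General Y's optimal q on I is 5/16, and the value is 8·(5/16) + (2)·(11/16) = 31/8.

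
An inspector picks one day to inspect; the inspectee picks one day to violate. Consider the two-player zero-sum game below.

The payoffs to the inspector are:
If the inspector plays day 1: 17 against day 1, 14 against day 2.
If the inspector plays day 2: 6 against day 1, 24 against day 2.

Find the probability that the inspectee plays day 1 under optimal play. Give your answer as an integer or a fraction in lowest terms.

Row minima are 14 and 6, so the inspector's maximin is 14; column maxima are 17 and 24, so the inspectee's minimax is 17. These differ, so the equilibrium is in mixed strategies.
Let the inspectee play day 1 with probability q. The inspector is indifferent when 17q + 14(1−q) = 6q + 24(1−q), giving q = 10/21.

10/21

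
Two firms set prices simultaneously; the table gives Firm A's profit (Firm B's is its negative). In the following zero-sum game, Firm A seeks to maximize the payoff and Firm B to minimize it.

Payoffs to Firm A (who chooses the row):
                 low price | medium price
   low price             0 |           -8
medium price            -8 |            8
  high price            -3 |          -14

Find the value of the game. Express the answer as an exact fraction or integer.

Row high price is strictly dominated by row low price, so Firm A never plays it.
The remaining 2×2 game on (low price, medium price) × (low price, medium price) has no saddle point. Let Firm A play low price with probability p; indifference gives −8(1−p) = −8p + 8(1−p), so p = 2/3.
Similarly Firm B's optimal q on low price is 2/3, and the value is 0·(2/3) + (-8)·(1/3) = -8/3.

-8/3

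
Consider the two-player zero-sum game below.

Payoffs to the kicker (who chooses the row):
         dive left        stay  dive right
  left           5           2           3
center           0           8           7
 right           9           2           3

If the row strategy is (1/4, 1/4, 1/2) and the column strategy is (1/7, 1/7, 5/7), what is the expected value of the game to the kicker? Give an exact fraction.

Against (1/7, 1/7, 5/7), each row's expected payoff is left: 22/7; center: 43/7; right: 26/7.
Taking the (1/4, 1/4, 1/2)-weighted average: (1/4)·(22/7) + (1/4)·(43/7) + (1/2)·(26/7) = 117/28.

117/28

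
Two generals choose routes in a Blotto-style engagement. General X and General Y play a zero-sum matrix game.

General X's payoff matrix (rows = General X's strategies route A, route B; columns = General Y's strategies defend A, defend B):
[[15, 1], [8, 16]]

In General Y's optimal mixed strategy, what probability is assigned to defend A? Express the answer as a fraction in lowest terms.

15/22

Row minima are 1 and 8, so General X's maximin is 8; column maxima are 15 and 16, so General Y's minimax is 15. These differ, so the equilibrium is in mixed strategies.
Let General Y play defend A with probability q. General X is indifferent when 15q + (1−q) = 8q + 16(1−q), giving q = 15/22.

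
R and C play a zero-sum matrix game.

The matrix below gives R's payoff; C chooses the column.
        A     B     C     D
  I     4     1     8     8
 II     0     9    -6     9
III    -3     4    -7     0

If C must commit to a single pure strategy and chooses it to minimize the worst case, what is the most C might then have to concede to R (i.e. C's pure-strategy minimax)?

4

The worst case (largest entry) in each column is A: 4, B: 9, C: 8, D: 9.
The best (smallest) of these is 4.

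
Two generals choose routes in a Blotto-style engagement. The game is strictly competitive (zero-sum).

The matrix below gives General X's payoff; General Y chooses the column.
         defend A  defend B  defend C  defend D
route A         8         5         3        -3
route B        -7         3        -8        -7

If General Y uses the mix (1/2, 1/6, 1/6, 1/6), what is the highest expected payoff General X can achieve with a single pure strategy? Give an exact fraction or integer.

29/6

route A: (8)·(1/2) + (5)·(1/6) + (3)·(1/6) + (-3)·(1/6) = 29/6.
route B: (-7)·(1/2) + (3)·(1/6) + (-8)·(1/6) + (-7)·(1/6) = -11/2.
The best pure response is route A with expected payoff 29/6.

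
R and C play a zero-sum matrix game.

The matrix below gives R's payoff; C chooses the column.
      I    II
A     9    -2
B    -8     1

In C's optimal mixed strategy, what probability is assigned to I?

3/20

Row minima are -2 and -8, so R's maximin is -2; column maxima are 9 and 1, so C's minimax is 1. These differ, so the equilibrium is in mixed strategies.
Let C play I with probability q. R is indifferent when 9q − 2(1−q) = −8q + (1−q), giving q = 3/20.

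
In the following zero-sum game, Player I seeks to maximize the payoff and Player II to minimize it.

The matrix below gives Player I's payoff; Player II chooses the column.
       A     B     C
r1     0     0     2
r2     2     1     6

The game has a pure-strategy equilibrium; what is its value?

Row minima: 0, 1 → Player I's maximin is 1.
Column maxima: 2, 1, 6 → Player II's minimax is 1.
They coincide at (r2, B), so the value is 1.

1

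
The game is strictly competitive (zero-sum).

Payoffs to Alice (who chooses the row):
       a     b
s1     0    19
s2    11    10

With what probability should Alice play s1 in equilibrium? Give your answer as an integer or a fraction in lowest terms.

1/20

Row minima are 0 and 10, so Alice's maximin is 10; column maxima are 11 and 19, so Bob's minimax is 11. These differ, so the equilibrium is in mixed strategies.
Let Alice play s1 with probability p. Bob is indifferent when 11(1−p) = 19p + 10(1−p), giving p = 1/20.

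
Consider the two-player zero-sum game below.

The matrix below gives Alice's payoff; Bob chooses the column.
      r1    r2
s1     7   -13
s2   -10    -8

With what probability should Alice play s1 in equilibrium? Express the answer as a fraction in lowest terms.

1/11

Row minima are -13 and -10, so Alice's maximin is -10; column maxima are 7 and -8, so Bob's minimax is -8. These differ, so the equilibrium is in mixed strategies.
Let Alice play s1 with probability p. Bob is indifferent when 7p − 10(1−p) = −13p − 8(1−p), giving p = 1/11.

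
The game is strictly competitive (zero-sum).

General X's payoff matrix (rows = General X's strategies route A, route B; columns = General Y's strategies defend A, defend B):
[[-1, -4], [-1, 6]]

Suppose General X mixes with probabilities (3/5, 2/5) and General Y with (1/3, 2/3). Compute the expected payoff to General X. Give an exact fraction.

Against (1/3, 2/3), each row's expected payoff is route A: -3; route B: 11/3.
Taking the (3/5, 2/5)-weighted average: (3/5)·(-3) + (2/5)·(11/3) = -1/3.

-1/3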